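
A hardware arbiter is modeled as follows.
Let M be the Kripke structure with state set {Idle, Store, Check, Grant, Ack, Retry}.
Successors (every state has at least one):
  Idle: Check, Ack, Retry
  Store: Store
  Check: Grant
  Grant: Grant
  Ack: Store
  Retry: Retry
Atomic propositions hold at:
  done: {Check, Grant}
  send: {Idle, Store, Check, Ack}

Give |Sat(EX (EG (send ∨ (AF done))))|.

5

AF done: least fixpoint, start Z0 = {Check, Grant}, add states with every successor in Z. Already a fixed point.
Sat(AF done) = {Check, Grant}
Sat(send ∨ (AF done)) = {Idle, Store, Check, Grant, Ack}
EG (send ∨ (AF done)): greatest fixpoint, start Z0 = {Idle, Store, Check, Grant, Ack}, keep only states in Sat with some successor in Z. Already a fixed point.
Sat(EG (send ∨ (AF done))) = {Idle, Store, Check, Grant, Ack}
Sat(EX (EG (send ∨ (AF done)))) = {s : some successor in {Idle, Store, Check, Grant, Ack}} = {Idle, Store, Check, Grant, Ack}
|Sat(EX (EG (send ∨ (AF done))))| = |{Idle, Store, Check, Grant, Ack}| = 5.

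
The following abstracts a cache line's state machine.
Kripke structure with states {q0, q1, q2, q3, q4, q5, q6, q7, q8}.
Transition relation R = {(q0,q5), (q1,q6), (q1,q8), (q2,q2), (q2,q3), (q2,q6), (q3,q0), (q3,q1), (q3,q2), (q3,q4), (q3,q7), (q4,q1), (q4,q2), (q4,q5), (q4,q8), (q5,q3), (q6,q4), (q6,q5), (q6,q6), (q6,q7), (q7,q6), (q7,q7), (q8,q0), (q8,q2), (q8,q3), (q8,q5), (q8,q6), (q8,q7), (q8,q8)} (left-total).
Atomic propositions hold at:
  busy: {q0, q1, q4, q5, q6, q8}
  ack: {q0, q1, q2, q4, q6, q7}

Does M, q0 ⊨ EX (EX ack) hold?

Sat(EX ack) = {s : some successor in {q0, q1, q2, q4, q6, q7}} = {q1, q2, q3, q4, q6, q7, q8}
Sat(EX (EX ack)) = {s : some successor in {q1, q2, q3, q4, q6, q7, q8}} = {q1, q2, q3, q4, q5, q6, q7, q8}
q0 ∉ Sat(EX (EX ack)) = {q1, q2, q3, q4, q5, q6, q7, q8}, so the formula does not hold at q0.

No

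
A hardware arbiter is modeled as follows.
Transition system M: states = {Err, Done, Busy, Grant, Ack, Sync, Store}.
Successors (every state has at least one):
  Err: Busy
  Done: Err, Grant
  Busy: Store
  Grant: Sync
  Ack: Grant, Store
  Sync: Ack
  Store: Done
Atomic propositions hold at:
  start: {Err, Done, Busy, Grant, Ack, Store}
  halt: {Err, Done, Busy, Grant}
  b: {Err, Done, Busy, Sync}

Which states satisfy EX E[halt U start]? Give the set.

E[halt U start]: least fixpoint, start Z0 = Sat(start) = {Err, Done, Busy, Grant, Ack, Store}, add states in Sat(halt) with some successor in Z. Already a fixed point.
Sat(E[halt U start]) = {Err, Done, Busy, Grant, Ack, Store}
Sat(EX E[halt U start]) = {s : some successor in {Err, Done, Busy, Grant, Ack, Store}} = {Err, Done, Busy, Ack, Sync, Store}

{Err, Done, Busy, Ack, Sync, Store}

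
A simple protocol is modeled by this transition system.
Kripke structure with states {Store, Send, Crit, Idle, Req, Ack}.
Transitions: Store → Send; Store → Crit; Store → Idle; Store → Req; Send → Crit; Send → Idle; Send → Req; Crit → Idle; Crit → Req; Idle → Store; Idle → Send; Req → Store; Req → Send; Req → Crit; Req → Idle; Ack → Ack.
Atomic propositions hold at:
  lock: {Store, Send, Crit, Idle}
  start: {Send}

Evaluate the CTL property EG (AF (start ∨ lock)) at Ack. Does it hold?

No

Sat(start ∨ lock) = {Store, Send, Crit, Idle}
AF (start ∨ lock): least fixpoint, start Z0 = {Store, Send, Crit, Idle}, add states with every successor in Z. Z1 = {Store, Send, Crit, Idle, Req}; fixed.
Sat(AF (start ∨ lock)) = {Store, Send, Crit, Idle, Req}
EG (AF (start ∨ lock)): greatest fixpoint, start Z0 = {Store, Send, Crit, Idle, Req}, keep only states in Sat with some successor in Z. Already a fixed point.
Sat(EG (AF (start ∨ lock))) = {Store, Send, Crit, Idle, Req}
Ack ∉ Sat(EG (AF (start ∨ lock))) = {Store, Send, Crit, Idle, Req}, so the formula does not hold at Ack.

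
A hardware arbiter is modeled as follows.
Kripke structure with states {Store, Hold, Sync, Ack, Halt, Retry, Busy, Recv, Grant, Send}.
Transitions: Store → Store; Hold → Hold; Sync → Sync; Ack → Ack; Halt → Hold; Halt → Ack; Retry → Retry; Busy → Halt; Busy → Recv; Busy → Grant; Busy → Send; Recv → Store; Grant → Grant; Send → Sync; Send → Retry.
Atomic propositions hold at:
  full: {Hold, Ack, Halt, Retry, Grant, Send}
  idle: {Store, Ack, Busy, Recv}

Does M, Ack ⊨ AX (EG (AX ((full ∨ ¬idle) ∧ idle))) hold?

Sat(¬idle) = {Hold, Sync, Halt, Retry, Grant, Send}
Sat(full ∨ ¬idle) = {Hold, Sync, Ack, Halt, Retry, Grant, Send}
Sat((full ∨ ¬idle) ∧ idle) = {Ack}
Sat(AX ((full ∨ ¬idle) ∧ idle)) = {s : every successor in {Ack}} = {Ack}
EG (AX ((full ∨ ¬idle) ∧ idle)): greatest fixpoint, start Z0 = {Ack}, keep only states in Sat with some successor in Z. Already a fixed point.
Sat(EG (AX ((full ∨ ¬idle) ∧ idle))) = {Ack}
Sat(AX (EG (AX ((full ∨ ¬idle) ∧ idle)))) = {s : every successor in {Ack}} = {Ack}
Ack ∈ Sat(AX (EG (AX ((full ∨ ¬idle) ∧ idle)))) = {Ack}, so the formula holds at Ack.

Yes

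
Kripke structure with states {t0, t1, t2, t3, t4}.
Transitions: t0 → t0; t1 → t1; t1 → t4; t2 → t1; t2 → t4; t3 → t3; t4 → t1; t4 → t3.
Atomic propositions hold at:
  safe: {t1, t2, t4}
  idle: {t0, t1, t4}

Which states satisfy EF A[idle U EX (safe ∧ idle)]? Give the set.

{t1, t2, t4}

Sat(safe ∧ idle) = {t1, t4}
Sat(EX (safe ∧ idle)) = {s : some successor in {t1, t4}} = {t1, t2, t4}
A[idle U EX (safe ∧ idle)]: least fixpoint, start Z0 = Sat(EX (safe ∧ idle)) = {t1, t2, t4}, add states in Sat(idle) with every successor in Z. Already a fixed point.
Sat(A[idle U EX (safe ∧ idle)]) = {t1, t2, t4}
EF A[idle U EX (safe ∧ idle)]: least fixpoint, start Z0 = {t1, t2, t4}, add states with some successor in Z. Already a fixed point.
Sat(EF A[idle U EX (safe ∧ idle)]) = {t1, t2, t4}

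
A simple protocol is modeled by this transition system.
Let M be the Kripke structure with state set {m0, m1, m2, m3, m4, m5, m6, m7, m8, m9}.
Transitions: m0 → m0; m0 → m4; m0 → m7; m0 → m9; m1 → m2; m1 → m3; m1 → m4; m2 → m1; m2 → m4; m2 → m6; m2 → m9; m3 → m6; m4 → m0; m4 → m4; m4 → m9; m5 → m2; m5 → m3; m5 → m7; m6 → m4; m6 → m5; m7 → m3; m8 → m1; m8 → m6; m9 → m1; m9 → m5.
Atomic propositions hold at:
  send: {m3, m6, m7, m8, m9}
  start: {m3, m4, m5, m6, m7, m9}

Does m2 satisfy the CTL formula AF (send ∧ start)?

Sat(send ∧ start) = {m3, m6, m7, m9}
AF (send ∧ start): least fixpoint, start Z0 = {m3, m6, m7, m9}, add states with every successor in Z. Already a fixed point.
Sat(AF (send ∧ start)) = {m3, m6, m7, m9}
m2 ∉ Sat(AF (send ∧ start)) = {m3, m6, m7, m9}, so the formula does not hold at m2.

No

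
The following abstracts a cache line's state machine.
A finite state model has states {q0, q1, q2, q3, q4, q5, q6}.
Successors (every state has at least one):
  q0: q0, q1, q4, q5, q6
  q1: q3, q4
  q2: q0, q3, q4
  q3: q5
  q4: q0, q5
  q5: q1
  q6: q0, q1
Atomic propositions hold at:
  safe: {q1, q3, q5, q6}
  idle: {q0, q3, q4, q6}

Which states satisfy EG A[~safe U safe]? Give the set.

{q1, q3, q5, q6}

Sat(~safe) = {q0, q2, q4}
A[~safe U safe]: least fixpoint, start Z0 = Sat(safe) = {q1, q3, q5, q6}, add states in Sat(~safe) with every successor in Z. Already a fixed point.
Sat(A[~safe U safe]) = {q1, q3, q5, q6}
EG A[~safe U safe]: greatest fixpoint, start Z0 = {q1, q3, q5, q6}, keep only states in Sat with some successor in Z. Already a fixed point.
Sat(EG A[~safe U safe]) = {q1, q3, q5, q6}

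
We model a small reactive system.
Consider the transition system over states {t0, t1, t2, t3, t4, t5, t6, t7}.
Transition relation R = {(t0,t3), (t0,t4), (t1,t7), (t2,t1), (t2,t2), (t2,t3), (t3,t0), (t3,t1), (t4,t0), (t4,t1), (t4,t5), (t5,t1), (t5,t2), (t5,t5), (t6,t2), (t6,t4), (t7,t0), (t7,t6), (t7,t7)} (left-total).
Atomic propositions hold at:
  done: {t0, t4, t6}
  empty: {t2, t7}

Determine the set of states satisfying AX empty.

Sat(AX empty) = {s : every successor in {t2, t7}} = {t1}

{t1}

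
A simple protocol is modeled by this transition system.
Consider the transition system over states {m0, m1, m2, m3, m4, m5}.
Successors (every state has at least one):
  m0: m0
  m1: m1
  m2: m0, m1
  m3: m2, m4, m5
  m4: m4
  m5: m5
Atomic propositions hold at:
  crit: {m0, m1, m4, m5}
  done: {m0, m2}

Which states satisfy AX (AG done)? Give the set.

AG done: greatest fixpoint, start Z0 = {m0, m2}, keep only states in Sat with every successor in Z. Z1 = {m0}; fixed.
Sat(AG done) = {m0}
Sat(AX (AG done)) = {s : every successor in {m0}} = {m0}

{m0}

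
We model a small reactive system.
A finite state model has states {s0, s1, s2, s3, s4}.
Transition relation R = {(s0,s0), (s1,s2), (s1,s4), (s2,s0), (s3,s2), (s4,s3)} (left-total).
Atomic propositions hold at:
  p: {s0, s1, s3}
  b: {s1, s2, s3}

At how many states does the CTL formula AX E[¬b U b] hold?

Sat(¬b) = {s0, s4}
E[¬b U b]: least fixpoint, start Z0 = Sat(b) = {s1, s2, s3}, add states in Sat(¬b) with some successor in Z. Z1 = {s1, s2, s3, s4}; fixed.
Sat(E[¬b U b]) = {s1, s2, s3, s4}
Sat(AX E[¬b U b]) = {s : every successor in {s1, s2, s3, s4}} = {s1, s3, s4}
|Sat(AX E[¬b U b])| = |{s1, s3, s4}| = 3.

3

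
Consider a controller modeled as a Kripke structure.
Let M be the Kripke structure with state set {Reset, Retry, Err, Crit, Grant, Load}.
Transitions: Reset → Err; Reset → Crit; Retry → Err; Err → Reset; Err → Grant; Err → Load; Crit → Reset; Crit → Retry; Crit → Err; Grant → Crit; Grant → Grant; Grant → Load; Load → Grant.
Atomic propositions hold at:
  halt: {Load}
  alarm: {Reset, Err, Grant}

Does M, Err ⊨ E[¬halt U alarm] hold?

Yes

Sat(¬halt) = {Reset, Retry, Err, Crit, Grant}
E[¬halt U alarm]: least fixpoint, start Z0 = Sat(alarm) = {Reset, Err, Grant}, add states in Sat(¬halt) with some successor in Z. Z1 = {Reset, Retry, Err, Crit, Grant}; fixed.
Sat(E[¬halt U alarm]) = {Reset, Retry, Err, Crit, Grant}
Err ∈ Sat(E[¬halt U alarm]) = {Reset, Retry, Err, Crit, Grant}, so the formula holds at Err.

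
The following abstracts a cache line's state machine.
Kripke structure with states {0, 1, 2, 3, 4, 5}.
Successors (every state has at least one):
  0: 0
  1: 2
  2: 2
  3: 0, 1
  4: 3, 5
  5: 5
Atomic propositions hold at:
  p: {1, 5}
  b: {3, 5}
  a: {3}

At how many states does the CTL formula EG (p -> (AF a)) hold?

AF a: least fixpoint, start Z0 = {3}, add states with every successor in Z. Already a fixed point.
Sat(AF a) = {3}
Sat(p -> (AF a)) = {0, 2, 3, 4}
EG (p -> (AF a)): greatest fixpoint, start Z0 = {0, 2, 3, 4}, keep only states in Sat with some successor in Z. Already a fixed point.
Sat(EG (p -> (AF a))) = {0, 2, 3, 4}
|Sat(EG (p -> (AF a)))| = |{0, 2, 3, 4}| = 4.

4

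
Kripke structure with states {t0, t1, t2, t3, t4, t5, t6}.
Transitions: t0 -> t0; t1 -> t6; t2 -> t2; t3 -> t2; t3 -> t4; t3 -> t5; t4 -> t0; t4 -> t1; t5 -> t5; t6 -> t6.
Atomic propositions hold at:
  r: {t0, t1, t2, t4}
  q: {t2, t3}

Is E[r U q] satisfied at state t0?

E[r U q]: least fixpoint, start Z0 = Sat(q) = {t2, t3}, add states in Sat(r) with some successor in Z. Already a fixed point.
Sat(E[r U q]) = {t2, t3}
t0 ∉ Sat(E[r U q]) = {t2, t3}, so the formula does not hold at t0.

No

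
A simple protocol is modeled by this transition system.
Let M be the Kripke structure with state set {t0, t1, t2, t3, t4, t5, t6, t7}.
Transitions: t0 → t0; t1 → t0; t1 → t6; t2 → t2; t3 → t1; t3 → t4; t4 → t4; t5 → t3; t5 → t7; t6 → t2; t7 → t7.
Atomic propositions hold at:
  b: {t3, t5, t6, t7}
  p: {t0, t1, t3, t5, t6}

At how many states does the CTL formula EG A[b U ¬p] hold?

Sat(¬p) = {t2, t4, t7}
A[b U ¬p]: least fixpoint, start Z0 = Sat(¬p) = {t2, t4, t7}, add states in Sat(b) with every successor in Z. Z1 = {t2, t4, t6, t7}; fixed.
Sat(A[b U ¬p]) = {t2, t4, t6, t7}
EG A[b U ¬p]: greatest fixpoint, start Z0 = {t2, t4, t6, t7}, keep only states in Sat with some successor in Z. Already a fixed point.
Sat(EG A[b U ¬p]) = {t2, t4, t6, t7}
|Sat(EG A[b U ¬p])| = |{t2, t4, t6, t7}| = 4.

4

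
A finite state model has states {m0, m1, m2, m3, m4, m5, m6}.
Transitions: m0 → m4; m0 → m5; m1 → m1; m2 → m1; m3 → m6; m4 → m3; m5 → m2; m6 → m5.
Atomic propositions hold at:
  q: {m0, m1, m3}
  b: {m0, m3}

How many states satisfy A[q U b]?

2

A[q U b]: least fixpoint, start Z0 = Sat(b) = {m0, m3}, add states in Sat(q) with every successor in Z. Already a fixed point.
Sat(A[q U b]) = {m0, m3}
|Sat(A[q U b])| = |{m0, m3}| = 2.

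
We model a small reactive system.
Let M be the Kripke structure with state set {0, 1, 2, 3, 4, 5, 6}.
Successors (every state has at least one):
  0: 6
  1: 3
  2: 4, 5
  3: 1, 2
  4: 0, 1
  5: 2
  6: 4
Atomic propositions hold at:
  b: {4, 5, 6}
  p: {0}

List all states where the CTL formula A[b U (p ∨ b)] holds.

{0, 4, 5, 6}

Sat(p ∨ b) = {0, 4, 5, 6}
A[b U (p ∨ b)]: least fixpoint, start Z0 = Sat((p ∨ b)) = {0, 4, 5, 6}, add states in Sat(b) with every successor in Z. Already a fixed point.
Sat(A[b U (p ∨ b)]) = {0, 4, 5, 6}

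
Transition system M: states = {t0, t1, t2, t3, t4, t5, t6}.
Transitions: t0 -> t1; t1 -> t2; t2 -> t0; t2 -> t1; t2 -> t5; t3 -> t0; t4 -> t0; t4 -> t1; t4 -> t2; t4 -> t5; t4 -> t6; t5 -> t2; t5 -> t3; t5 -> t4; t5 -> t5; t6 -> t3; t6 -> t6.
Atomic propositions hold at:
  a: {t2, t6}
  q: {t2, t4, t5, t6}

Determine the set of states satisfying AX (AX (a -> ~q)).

Sat(~q) = {t0, t1, t3}
Sat(a -> ~q) = {t0, t1, t3, t4, t5}
Sat(AX (a -> ~q)) = {s : every successor in {t0, t1, t3, t4, t5}} = {t0, t2, t3}
Sat(AX (AX (a -> ~q))) = {s : every successor in {t0, t2, t3}} = {t1, t3}

{t1, t3}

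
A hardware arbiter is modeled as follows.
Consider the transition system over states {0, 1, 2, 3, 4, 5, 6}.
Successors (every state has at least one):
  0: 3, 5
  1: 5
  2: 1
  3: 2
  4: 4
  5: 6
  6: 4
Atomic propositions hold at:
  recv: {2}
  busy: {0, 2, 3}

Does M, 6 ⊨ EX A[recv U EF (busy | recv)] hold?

Sat(busy | recv) = {0, 2, 3}
EF (busy | recv): least fixpoint, start Z0 = {0, 2, 3}, add states with some successor in Z. Already a fixed point.
Sat(EF (busy | recv)) = {0, 2, 3}
A[recv U EF (busy | recv)]: least fixpoint, start Z0 = Sat(EF (busy | recv)) = {0, 2, 3}, add states in Sat(recv) with every successor in Z. Already a fixed point.
Sat(A[recv U EF (busy | recv)]) = {0, 2, 3}
Sat(EX A[recv U EF (busy | recv)]) = {s : some successor in {0, 2, 3}} = {0, 3}
6 ∉ Sat(EX A[recv U EF (busy | recv)]) = {0, 3}, so the formula does not hold at 6.

No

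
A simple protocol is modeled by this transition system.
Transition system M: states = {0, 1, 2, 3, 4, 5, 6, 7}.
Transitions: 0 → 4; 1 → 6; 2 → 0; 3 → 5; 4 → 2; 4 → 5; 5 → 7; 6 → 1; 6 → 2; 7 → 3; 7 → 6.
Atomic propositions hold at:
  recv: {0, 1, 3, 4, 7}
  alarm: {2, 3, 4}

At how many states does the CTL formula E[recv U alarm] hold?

E[recv U alarm]: least fixpoint, start Z0 = Sat(alarm) = {2, 3, 4}, add states in Sat(recv) with some successor in Z. Z1 = {0, 2, 3, 4, 7}; fixed.
Sat(E[recv U alarm]) = {0, 2, 3, 4, 7}
|Sat(E[recv U alarm])| = |{0, 2, 3, 4, 7}| = 5.

5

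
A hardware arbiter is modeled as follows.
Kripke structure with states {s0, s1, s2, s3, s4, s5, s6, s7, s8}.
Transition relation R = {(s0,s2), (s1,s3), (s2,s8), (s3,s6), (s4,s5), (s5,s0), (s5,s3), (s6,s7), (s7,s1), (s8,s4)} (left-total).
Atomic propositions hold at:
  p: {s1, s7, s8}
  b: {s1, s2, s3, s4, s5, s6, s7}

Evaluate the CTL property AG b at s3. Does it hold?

Yes

AG b: greatest fixpoint, start Z0 = {s1, s2, s3, s4, s5, s6, s7}, keep only states in Sat with every successor in Z. Z1 = {s1, s3, s4, s6, s7}; Z2 = {s1, s3, s6, s7}; fixed.
Sat(AG b) = {s1, s3, s6, s7}
s3 ∈ Sat(AG b) = {s1, s3, s6, s7}, so the formula holds at s3.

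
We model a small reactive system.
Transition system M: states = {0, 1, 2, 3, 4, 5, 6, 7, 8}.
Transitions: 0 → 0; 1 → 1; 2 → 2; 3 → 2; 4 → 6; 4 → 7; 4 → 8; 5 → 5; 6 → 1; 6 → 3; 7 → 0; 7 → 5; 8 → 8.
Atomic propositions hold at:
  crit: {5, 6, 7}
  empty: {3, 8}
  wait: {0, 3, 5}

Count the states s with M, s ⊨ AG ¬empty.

Sat(¬empty) = {0, 1, 2, 4, 5, 6, 7}
AG ¬empty: greatest fixpoint, start Z0 = {0, 1, 2, 4, 5, 6, 7}, keep only states in Sat with every successor in Z. Z1 = {0, 1, 2, 5, 7}; fixed.
Sat(AG ¬empty) = {0, 1, 2, 5, 7}
|Sat(AG ¬empty)| = |{0, 1, 2, 5, 7}| = 5.

5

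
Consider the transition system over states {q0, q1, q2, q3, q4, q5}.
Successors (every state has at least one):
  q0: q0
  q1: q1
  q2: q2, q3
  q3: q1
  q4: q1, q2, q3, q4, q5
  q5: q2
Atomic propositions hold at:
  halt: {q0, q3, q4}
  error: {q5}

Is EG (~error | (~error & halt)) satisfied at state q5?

Sat(~error) = {q0, q1, q2, q3, q4}
Sat(~error & halt) = {q0, q3, q4}
Sat(~error | (~error & halt)) = {q0, q1, q2, q3, q4}
EG (~error | (~error & halt)): greatest fixpoint, start Z0 = {q0, q1, q2, q3, q4}, keep only states in Sat with some successor in Z. Already a fixed point.
Sat(EG (~error | (~error & halt))) = {q0, q1, q2, q3, q4}
q5 ∉ Sat(EG (~error | (~error & halt))) = {q0, q1, q2, q3, q4}, so the formula does not hold at q5.

No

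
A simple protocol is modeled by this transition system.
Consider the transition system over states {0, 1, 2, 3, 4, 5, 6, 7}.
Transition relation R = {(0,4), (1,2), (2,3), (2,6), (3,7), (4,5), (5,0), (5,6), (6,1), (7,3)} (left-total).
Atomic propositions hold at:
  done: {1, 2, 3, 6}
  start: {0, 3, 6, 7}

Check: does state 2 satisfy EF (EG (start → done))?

Yes

Sat(start → done) = {1, 2, 3, 4, 5, 6}
EG (start → done): greatest fixpoint, start Z0 = {1, 2, 3, 4, 5, 6}, keep only states in Sat with some successor in Z. Z1 = {1, 2, 4, 5, 6}; fixed.
Sat(EG (start → done)) = {1, 2, 4, 5, 6}
EF (EG (start → done)): least fixpoint, start Z0 = {1, 2, 4, 5, 6}, add states with some successor in Z. Z1 = {0, 1, 2, 4, 5, 6}; fixed.
Sat(EF (EG (start → done))) = {0, 1, 2, 4, 5, 6}
2 ∈ Sat(EF (EG (start → done))) = {0, 1, 2, 4, 5, 6}, so the formula holds at 2.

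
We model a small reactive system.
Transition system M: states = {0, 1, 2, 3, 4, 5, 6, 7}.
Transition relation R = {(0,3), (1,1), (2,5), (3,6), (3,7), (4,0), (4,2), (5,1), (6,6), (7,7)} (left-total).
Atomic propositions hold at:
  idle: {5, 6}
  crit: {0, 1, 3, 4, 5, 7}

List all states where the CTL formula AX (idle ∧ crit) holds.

{2}

Sat(idle ∧ crit) = {5}
Sat(AX (idle ∧ crit)) = {s : every successor in {5}} = {2}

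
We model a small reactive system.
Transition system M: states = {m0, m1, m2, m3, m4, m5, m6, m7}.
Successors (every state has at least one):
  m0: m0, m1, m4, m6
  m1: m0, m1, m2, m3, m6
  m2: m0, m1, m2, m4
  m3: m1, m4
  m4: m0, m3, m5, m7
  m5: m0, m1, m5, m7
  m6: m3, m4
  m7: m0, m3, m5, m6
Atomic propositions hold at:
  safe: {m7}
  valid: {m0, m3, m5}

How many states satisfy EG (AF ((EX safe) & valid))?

Sat(EX safe) = {s : some successor in {m7}} = {m4, m5}
Sat((EX safe) & valid) = {m5}
AF ((EX safe) & valid): least fixpoint, start Z0 = {m5}, add states with every successor in Z. Already a fixed point.
Sat(AF ((EX safe) & valid)) = {m5}
EG (AF ((EX safe) & valid)): greatest fixpoint, start Z0 = {m5}, keep only states in Sat with some successor in Z. Already a fixed point.
Sat(EG (AF ((EX safe) & valid))) = {m5}
|Sat(EG (AF ((EX safe) & valid)))| = |{m5}| = 1.

1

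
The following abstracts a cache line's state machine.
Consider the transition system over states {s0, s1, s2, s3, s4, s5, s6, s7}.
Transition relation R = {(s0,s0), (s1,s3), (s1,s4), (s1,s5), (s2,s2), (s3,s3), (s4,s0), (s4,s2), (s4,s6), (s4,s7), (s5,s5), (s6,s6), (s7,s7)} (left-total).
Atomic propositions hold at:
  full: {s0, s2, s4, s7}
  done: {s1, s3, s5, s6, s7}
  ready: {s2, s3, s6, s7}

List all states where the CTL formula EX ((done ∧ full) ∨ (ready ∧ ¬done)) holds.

Sat(done ∧ full) = {s7}
Sat(¬done) = {s0, s2, s4}
Sat(ready ∧ ¬done) = {s2}
Sat((done ∧ full) ∨ (ready ∧ ¬done)) = {s2, s7}
Sat(EX ((done ∧ full) ∨ (ready ∧ ¬done))) = {s : some successor in {s2, s7}} = {s2, s4, s7}

{s2, s4, s7}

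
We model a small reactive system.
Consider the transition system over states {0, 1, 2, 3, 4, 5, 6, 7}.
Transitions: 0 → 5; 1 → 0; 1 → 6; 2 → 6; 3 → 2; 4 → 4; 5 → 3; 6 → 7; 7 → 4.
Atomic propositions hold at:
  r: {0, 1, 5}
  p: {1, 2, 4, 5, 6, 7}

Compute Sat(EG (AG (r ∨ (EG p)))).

EG p: greatest fixpoint, start Z0 = {1, 2, 4, 5, 6, 7}, keep only states in Sat with some successor in Z. Z1 = {1, 2, 4, 6, 7}; fixed.
Sat(EG p) = {1, 2, 4, 6, 7}
Sat(r ∨ (EG p)) = {0, 1, 2, 4, 5, 6, 7}
AG (r ∨ (EG p)): greatest fixpoint, start Z0 = {0, 1, 2, 4, 5, 6, 7}, keep only states in Sat with every successor in Z. Z1 = {0, 1, 2, 4, 6, 7}; Z2 = {1, 2, 4, 6, 7}; Z3 = {2, 4, 6, 7}; fixed.
Sat(AG (r ∨ (EG p))) = {2, 4, 6, 7}
EG (AG (r ∨ (EG p))): greatest fixpoint, start Z0 = {2, 4, 6, 7}, keep only states in Sat with some successor in Z. Already a fixed point.
Sat(EG (AG (r ∨ (EG p)))) = {2, 4, 6, 7}

{2, 4, 6, 7}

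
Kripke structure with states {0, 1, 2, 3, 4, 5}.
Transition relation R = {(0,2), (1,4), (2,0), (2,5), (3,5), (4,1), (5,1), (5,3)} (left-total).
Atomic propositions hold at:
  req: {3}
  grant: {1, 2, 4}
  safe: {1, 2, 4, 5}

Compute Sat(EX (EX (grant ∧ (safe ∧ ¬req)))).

Sat(¬req) = {0, 1, 2, 4, 5}
Sat(safe ∧ ¬req) = {1, 2, 4, 5}
Sat(grant ∧ (safe ∧ ¬req)) = {1, 2, 4}
Sat(EX (grant ∧ (safe ∧ ¬req))) = {s : some successor in {1, 2, 4}} = {0, 1, 4, 5}
Sat(EX (EX (grant ∧ (safe ∧ ¬req)))) = {s : some successor in {0, 1, 4, 5}} = {1, 2, 3, 4, 5}

{1, 2, 3, 4, 5}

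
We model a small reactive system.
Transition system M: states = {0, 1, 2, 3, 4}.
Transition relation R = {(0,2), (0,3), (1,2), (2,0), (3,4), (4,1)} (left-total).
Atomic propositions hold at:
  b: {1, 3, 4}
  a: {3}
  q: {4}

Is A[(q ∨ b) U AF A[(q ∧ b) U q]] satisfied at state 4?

Sat(q ∨ b) = {1, 3, 4}
Sat(q ∧ b) = {4}
A[(q ∧ b) U q]: least fixpoint, start Z0 = Sat(q) = {4}, add states in Sat(q ∧ b) with every successor in Z. Already a fixed point.
Sat(A[(q ∧ b) U q]) = {4}
AF A[(q ∧ b) U q]: least fixpoint, start Z0 = {4}, add states with every successor in Z. Z1 = {3, 4}; fixed.
Sat(AF A[(q ∧ b) U q]) = {3, 4}
A[(q ∨ b) U AF A[(q ∧ b) U q]]: least fixpoint, start Z0 = Sat(AF A[(q ∧ b) U q]) = {3, 4}, add states in Sat(q ∨ b) with every successor in Z. Already a fixed point.
Sat(A[(q ∨ b) U AF A[(q ∧ b) U q]]) = {3, 4}
4 ∈ Sat(A[(q ∨ b) U AF A[(q ∧ b) U q]]) = {3, 4}, so the formula holds at 4.

Yes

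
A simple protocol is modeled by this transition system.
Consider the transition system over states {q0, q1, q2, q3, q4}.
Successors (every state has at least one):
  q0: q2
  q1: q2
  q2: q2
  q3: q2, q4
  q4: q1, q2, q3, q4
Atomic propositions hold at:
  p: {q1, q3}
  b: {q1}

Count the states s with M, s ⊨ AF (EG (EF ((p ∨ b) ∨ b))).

Sat(p ∨ b) = {q1, q3}
Sat((p ∨ b) ∨ b) = {q1, q3}
EF ((p ∨ b) ∨ b): least fixpoint, start Z0 = {q1, q3}, add states with some successor in Z. Z1 = {q1, q3, q4}; fixed.
Sat(EF ((p ∨ b) ∨ b)) = {q1, q3, q4}
EG (EF ((p ∨ b) ∨ b)): greatest fixpoint, start Z0 = {q1, q3, q4}, keep only states in Sat with some successor in Z. Z1 = {q3, q4}; fixed.
Sat(EG (EF ((p ∨ b) ∨ b))) = {q3, q4}
AF (EG (EF ((p ∨ b) ∨ b))): least fixpoint, start Z0 = {q3, q4}, add states with every successor in Z. Already a fixed point.
Sat(AF (EG (EF ((p ∨ b) ∨ b)))) = {q3, q4}
|Sat(AF (EG (EF ((p ∨ b) ∨ b))))| = |{q3, q4}| = 2.

2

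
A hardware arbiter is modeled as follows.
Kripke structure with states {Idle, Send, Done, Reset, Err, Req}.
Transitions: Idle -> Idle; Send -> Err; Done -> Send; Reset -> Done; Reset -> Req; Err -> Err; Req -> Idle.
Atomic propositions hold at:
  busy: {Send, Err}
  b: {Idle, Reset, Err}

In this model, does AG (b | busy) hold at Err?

Yes

Sat(b | busy) = {Idle, Send, Reset, Err}
AG (b | busy): greatest fixpoint, start Z0 = {Idle, Send, Reset, Err}, keep only states in Sat with every successor in Z. Z1 = {Idle, Send, Err}; fixed.
Sat(AG (b | busy)) = {Idle, Send, Err}
Err ∈ Sat(AG (b | busy)) = {Idle, Send, Err}, so the formula holds at Err.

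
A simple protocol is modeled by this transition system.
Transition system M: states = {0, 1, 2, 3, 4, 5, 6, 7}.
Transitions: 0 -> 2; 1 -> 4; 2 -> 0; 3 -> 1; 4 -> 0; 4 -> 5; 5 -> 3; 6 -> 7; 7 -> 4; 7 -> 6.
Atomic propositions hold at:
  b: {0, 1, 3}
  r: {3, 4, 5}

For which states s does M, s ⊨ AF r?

AF r: least fixpoint, start Z0 = {3, 4, 5}, add states with every successor in Z. Z1 = {1, 3, 4, 5}; fixed.
Sat(AF r) = {1, 3, 4, 5}

{1, 3, 4, 5}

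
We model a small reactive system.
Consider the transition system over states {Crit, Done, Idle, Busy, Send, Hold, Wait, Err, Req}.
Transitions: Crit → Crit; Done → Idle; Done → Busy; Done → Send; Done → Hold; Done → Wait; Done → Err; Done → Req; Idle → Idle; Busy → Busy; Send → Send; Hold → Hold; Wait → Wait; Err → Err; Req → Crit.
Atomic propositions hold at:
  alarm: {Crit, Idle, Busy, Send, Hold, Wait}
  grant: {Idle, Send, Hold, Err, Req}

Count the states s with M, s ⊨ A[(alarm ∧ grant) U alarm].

Sat(alarm ∧ grant) = {Idle, Send, Hold}
A[(alarm ∧ grant) U alarm]: least fixpoint, start Z0 = Sat(alarm) = {Crit, Idle, Busy, Send, Hold, Wait}, add states in Sat(alarm ∧ grant) with every successor in Z. Already a fixed point.
Sat(A[(alarm ∧ grant) U alarm]) = {Crit, Idle, Busy, Send, Hold, Wait}
|Sat(A[(alarm ∧ grant) U alarm])| = |{Crit, Idle, Busy, Send, Hold, Wait}| = 6.

6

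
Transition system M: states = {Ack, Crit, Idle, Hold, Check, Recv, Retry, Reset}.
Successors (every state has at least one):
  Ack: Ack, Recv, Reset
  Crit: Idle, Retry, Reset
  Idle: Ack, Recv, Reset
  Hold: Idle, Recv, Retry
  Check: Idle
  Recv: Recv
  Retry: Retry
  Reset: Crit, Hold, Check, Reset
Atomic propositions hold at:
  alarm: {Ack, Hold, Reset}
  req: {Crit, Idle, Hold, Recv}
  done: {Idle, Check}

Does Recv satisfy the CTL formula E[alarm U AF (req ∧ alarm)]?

Sat(req ∧ alarm) = {Hold}
AF (req ∧ alarm): least fixpoint, start Z0 = {Hold}, add states with every successor in Z. Already a fixed point.
Sat(AF (req ∧ alarm)) = {Hold}
E[alarm U AF (req ∧ alarm)]: least fixpoint, start Z0 = Sat(AF (req ∧ alarm)) = {Hold}, add states in Sat(alarm) with some successor in Z. Z1 = {Hold, Reset}; Z2 = {Ack, Hold, Reset}; fixed.
Sat(E[alarm U AF (req ∧ alarm)]) = {Ack, Hold, Reset}
Recv ∉ Sat(E[alarm U AF (req ∧ alarm)]) = {Ack, Hold, Reset}, so the formula does not hold at Recv.

No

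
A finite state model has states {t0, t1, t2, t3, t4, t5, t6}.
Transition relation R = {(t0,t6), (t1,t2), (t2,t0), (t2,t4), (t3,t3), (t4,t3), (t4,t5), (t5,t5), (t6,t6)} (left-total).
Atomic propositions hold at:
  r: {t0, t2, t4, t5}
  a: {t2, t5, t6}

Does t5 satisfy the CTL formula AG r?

AG r: greatest fixpoint, start Z0 = {t0, t2, t4, t5}, keep only states in Sat with every successor in Z. Z1 = {t2, t5}; Z2 = {t5}; fixed.
Sat(AG r) = {t5}
t5 ∈ Sat(AG r) = {t5}, so the formula holds at t5.

Yes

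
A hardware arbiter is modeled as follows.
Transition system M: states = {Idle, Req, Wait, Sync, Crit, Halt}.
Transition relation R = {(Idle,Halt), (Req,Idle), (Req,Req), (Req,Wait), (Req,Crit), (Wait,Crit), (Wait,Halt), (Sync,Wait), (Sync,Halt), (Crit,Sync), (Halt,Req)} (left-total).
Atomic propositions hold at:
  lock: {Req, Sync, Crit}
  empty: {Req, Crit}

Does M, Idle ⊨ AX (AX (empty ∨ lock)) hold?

Yes

Sat(empty ∨ lock) = {Req, Sync, Crit}
Sat(AX (empty ∨ lock)) = {s : every successor in {Req, Sync, Crit}} = {Crit, Halt}
Sat(AX (AX (empty ∨ lock))) = {s : every successor in {Crit, Halt}} = {Idle, Wait}
Idle ∈ Sat(AX (AX (empty ∨ lock))) = {Idle, Wait}, so the formula holds at Idle.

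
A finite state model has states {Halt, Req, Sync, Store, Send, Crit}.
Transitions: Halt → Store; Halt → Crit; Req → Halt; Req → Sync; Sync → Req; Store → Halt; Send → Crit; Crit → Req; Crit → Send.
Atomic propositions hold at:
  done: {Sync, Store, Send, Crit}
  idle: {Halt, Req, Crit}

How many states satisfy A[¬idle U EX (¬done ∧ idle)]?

5

Sat(¬idle) = {Sync, Store, Send}
Sat(¬done) = {Halt, Req}
Sat(¬done ∧ idle) = {Halt, Req}
Sat(EX (¬done ∧ idle)) = {s : some successor in {Halt, Req}} = {Req, Sync, Store, Crit}
A[¬idle U EX (¬done ∧ idle)]: least fixpoint, start Z0 = Sat(EX (¬done ∧ idle)) = {Req, Sync, Store, Crit}, add states in Sat(¬idle) with every successor in Z. Z1 = {Req, Sync, Store, Send, Crit}; fixed.
Sat(A[¬idle U EX (¬done ∧ idle)]) = {Req, Sync, Store, Send, Crit}
|Sat(A[¬idle U EX (¬done ∧ idle)])| = |{Req, Sync, Store, Send, Crit}| = 5.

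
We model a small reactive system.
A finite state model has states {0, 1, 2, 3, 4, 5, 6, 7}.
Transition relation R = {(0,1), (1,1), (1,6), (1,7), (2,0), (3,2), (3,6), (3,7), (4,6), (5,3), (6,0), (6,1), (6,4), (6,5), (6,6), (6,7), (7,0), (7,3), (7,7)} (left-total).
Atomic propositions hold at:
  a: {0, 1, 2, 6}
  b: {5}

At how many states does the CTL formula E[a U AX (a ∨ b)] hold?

5

Sat(a ∨ b) = {0, 1, 2, 5, 6}
Sat(AX (a ∨ b)) = {s : every successor in {0, 1, 2, 5, 6}} = {0, 2, 4}
E[a U AX (a ∨ b)]: least fixpoint, start Z0 = Sat(AX (a ∨ b)) = {0, 2, 4}, add states in Sat(a) with some successor in Z. Z1 = {0, 2, 4, 6}; Z2 = {0, 1, 2, 4, 6}; fixed.
Sat(E[a U AX (a ∨ b)]) = {0, 1, 2, 4, 6}
|Sat(E[a U AX (a ∨ b)])| = |{0, 1, 2, 4, 6}| = 5.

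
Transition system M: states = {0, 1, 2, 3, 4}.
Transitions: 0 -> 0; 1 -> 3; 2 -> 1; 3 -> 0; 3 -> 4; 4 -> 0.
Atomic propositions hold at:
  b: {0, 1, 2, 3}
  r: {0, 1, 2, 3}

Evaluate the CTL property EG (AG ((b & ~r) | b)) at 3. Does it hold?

No

Sat(~r) = {4}
Sat(b & ~r) = ∅
Sat((b & ~r) | b) = {0, 1, 2, 3}
AG ((b & ~r) | b): greatest fixpoint, start Z0 = {0, 1, 2, 3}, keep only states in Sat with every successor in Z. Z1 = {0, 1, 2}; Z2 = {0, 2}; Z3 = {0}; fixed.
Sat(AG ((b & ~r) | b)) = {0}
EG (AG ((b & ~r) | b)): greatest fixpoint, start Z0 = {0}, keep only states in Sat with some successor in Z. Already a fixed point.
Sat(EG (AG ((b & ~r) | b))) = {0}
3 ∉ Sat(EG (AG ((b & ~r) | b))) = {0}, so the formula does not hold at 3.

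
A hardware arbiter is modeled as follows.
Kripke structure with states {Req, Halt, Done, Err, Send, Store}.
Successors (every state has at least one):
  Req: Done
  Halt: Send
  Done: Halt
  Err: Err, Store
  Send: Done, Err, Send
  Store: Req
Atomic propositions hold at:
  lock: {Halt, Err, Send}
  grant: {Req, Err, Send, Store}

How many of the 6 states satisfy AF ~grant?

4

Sat(~grant) = {Halt, Done}
AF ~grant: least fixpoint, start Z0 = {Halt, Done}, add states with every successor in Z. Z1 = {Req, Halt, Done}; Z2 = {Req, Halt, Done, Store}; fixed.
Sat(AF ~grant) = {Req, Halt, Done, Store}
|Sat(AF ~grant)| = |{Req, Halt, Done, Store}| = 4.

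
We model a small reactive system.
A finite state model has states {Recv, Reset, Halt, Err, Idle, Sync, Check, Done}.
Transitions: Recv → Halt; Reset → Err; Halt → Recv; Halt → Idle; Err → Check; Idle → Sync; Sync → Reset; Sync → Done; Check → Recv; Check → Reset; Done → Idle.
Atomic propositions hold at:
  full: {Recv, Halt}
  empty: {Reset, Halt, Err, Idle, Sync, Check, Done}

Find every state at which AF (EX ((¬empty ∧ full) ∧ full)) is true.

{Recv, Reset, Halt, Err, Check}

Sat(¬empty) = {Recv}
Sat(¬empty ∧ full) = {Recv}
Sat((¬empty ∧ full) ∧ full) = {Recv}
Sat(EX ((¬empty ∧ full) ∧ full)) = {s : some successor in {Recv}} = {Halt, Check}
AF (EX ((¬empty ∧ full) ∧ full)): least fixpoint, start Z0 = {Halt, Check}, add states with every successor in Z. Z1 = {Recv, Halt, Err, Check}; Z2 = {Recv, Reset, Halt, Err, Check}; fixed.
Sat(AF (EX ((¬empty ∧ full) ∧ full))) = {Recv, Reset, Halt, Err, Check}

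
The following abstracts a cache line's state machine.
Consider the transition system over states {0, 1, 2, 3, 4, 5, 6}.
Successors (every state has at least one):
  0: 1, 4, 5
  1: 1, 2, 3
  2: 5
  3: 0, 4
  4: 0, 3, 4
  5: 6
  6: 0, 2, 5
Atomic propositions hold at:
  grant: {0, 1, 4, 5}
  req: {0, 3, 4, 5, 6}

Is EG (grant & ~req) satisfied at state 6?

Sat(~req) = {1, 2}
Sat(grant & ~req) = {1}
EG (grant & ~req): greatest fixpoint, start Z0 = {1}, keep only states in Sat with some successor in Z. Already a fixed point.
Sat(EG (grant & ~req)) = {1}
6 ∉ Sat(EG (grant & ~req)) = {1}, so the formula does not hold at 6.

No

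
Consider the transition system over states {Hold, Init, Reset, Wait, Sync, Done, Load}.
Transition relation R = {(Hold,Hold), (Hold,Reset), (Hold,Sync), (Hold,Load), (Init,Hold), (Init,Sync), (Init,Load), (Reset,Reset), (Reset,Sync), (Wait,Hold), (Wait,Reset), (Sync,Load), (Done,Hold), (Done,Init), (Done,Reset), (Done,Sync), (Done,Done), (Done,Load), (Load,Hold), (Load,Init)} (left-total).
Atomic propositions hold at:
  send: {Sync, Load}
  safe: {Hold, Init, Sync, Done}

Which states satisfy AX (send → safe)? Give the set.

Sat(send → safe) = {Hold, Init, Reset, Wait, Sync, Done}
Sat(AX (send → safe)) = {s : every successor in {Hold, Init, Reset, Wait, Sync, Done}} = {Reset, Wait, Load}

{Reset, Wait, Load}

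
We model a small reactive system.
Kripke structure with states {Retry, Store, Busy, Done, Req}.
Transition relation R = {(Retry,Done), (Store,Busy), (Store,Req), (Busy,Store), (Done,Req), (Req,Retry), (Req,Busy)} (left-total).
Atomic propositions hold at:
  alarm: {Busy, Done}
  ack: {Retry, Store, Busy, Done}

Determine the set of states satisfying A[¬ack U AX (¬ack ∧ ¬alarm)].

Sat(¬ack) = {Req}
Sat(¬alarm) = {Retry, Store, Req}
Sat(¬ack ∧ ¬alarm) = {Req}
Sat(AX (¬ack ∧ ¬alarm)) = {s : every successor in {Req}} = {Done}
A[¬ack U AX (¬ack ∧ ¬alarm)]: least fixpoint, start Z0 = Sat(AX (¬ack ∧ ¬alarm)) = {Done}, add states in Sat(¬ack) with every successor in Z. Already a fixed point.
Sat(A[¬ack U AX (¬ack ∧ ¬alarm)]) = {Done}

{Done}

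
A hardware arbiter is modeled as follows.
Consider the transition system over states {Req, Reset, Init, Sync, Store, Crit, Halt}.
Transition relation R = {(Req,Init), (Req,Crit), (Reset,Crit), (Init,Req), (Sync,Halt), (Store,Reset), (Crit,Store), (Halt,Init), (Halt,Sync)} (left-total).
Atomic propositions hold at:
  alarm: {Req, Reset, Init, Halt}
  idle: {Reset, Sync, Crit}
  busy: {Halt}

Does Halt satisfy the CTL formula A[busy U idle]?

A[busy U idle]: least fixpoint, start Z0 = Sat(idle) = {Reset, Sync, Crit}, add states in Sat(busy) with every successor in Z. Already a fixed point.
Sat(A[busy U idle]) = {Reset, Sync, Crit}
Halt ∉ Sat(A[busy U idle]) = {Reset, Sync, Crit}, so the formula does not hold at Halt.

No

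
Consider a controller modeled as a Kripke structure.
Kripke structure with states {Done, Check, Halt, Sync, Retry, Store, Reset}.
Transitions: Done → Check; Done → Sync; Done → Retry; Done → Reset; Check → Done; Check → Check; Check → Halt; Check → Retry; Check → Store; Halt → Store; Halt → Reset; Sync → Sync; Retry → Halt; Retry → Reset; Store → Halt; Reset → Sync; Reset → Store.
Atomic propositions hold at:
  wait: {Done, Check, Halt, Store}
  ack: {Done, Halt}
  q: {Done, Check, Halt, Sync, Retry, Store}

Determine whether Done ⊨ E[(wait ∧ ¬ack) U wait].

Sat(¬ack) = {Check, Sync, Retry, Store, Reset}
Sat(wait ∧ ¬ack) = {Check, Store}
E[(wait ∧ ¬ack) U wait]: least fixpoint, start Z0 = Sat(wait) = {Done, Check, Halt, Store}, add states in Sat(wait ∧ ¬ack) with some successor in Z. Already a fixed point.
Sat(E[(wait ∧ ¬ack) U wait]) = {Done, Check, Halt, Store}
Done ∈ Sat(E[(wait ∧ ¬ack) U wait]) = {Done, Check, Halt, Store}, so the formula holds at Done.

Yes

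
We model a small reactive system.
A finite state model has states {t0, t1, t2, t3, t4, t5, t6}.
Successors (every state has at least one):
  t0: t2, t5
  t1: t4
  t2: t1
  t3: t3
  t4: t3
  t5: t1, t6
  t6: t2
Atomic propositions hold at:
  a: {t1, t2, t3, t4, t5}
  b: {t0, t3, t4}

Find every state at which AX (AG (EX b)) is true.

{t1, t2, t3, t4}

Sat(EX b) = {s : some successor in {t0, t3, t4}} = {t1, t3, t4}
AG (EX b): greatest fixpoint, start Z0 = {t1, t3, t4}, keep only states in Sat with every successor in Z. Already a fixed point.
Sat(AG (EX b)) = {t1, t3, t4}
Sat(AX (AG (EX b))) = {s : every successor in {t1, t3, t4}} = {t1, t2, t3, t4}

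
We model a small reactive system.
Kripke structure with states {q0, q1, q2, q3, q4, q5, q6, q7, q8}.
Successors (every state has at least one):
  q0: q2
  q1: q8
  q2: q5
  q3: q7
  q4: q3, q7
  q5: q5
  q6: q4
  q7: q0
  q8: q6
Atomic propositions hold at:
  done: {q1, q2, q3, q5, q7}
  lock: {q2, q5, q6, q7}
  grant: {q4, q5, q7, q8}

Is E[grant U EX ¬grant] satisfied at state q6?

Sat(¬grant) = {q0, q1, q2, q3, q6}
Sat(EX ¬grant) = {s : some successor in {q0, q1, q2, q3, q6}} = {q0, q4, q7, q8}
E[grant U EX ¬grant]: least fixpoint, start Z0 = Sat(EX ¬grant) = {q0, q4, q7, q8}, add states in Sat(grant) with some successor in Z. Already a fixed point.
Sat(E[grant U EX ¬grant]) = {q0, q4, q7, q8}
q6 ∉ Sat(E[grant U EX ¬grant]) = {q0, q4, q7, q8}, so the formula does not hold at q6.

No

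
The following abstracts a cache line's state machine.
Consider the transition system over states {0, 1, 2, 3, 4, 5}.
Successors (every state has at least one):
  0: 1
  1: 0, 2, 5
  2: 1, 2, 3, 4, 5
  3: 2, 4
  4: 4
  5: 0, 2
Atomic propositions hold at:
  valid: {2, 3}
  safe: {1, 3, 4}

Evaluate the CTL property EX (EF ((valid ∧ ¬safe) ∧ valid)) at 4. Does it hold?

No

Sat(¬safe) = {0, 2, 5}
Sat(valid ∧ ¬safe) = {2}
Sat((valid ∧ ¬safe) ∧ valid) = {2}
EF ((valid ∧ ¬safe) ∧ valid): least fixpoint, start Z0 = {2}, add states with some successor in Z. Z1 = {1, 2, 3, 5}; Z2 = {0, 1, 2, 3, 5}; fixed.
Sat(EF ((valid ∧ ¬safe) ∧ valid)) = {0, 1, 2, 3, 5}
Sat(EX (EF ((valid ∧ ¬safe) ∧ valid))) = {s : some successor in {0, 1, 2, 3, 5}} = {0, 1, 2, 3, 5}
4 ∉ Sat(EX (EF ((valid ∧ ¬safe) ∧ valid))) = {0, 1, 2, 3, 5}, so the formula does not hold at 4.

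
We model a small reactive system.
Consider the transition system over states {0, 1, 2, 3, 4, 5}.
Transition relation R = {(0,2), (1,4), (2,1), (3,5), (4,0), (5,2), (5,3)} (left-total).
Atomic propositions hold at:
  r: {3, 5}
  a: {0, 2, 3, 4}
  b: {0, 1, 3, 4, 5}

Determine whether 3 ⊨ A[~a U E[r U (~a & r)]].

Sat(~a) = {1, 5}
Sat(~a & r) = {5}
E[r U (~a & r)]: least fixpoint, start Z0 = Sat((~a & r)) = {5}, add states in Sat(r) with some successor in Z. Z1 = {3, 5}; fixed.
Sat(E[r U (~a & r)]) = {3, 5}
A[~a U E[r U (~a & r)]]: least fixpoint, start Z0 = Sat(E[r U (~a & r)]) = {3, 5}, add states in Sat(~a) with every successor in Z. Already a fixed point.
Sat(A[~a U E[r U (~a & r)]]) = {3, 5}
3 ∈ Sat(A[~a U E[r U (~a & r)]]) = {3, 5}, so the formula holds at 3.

Yes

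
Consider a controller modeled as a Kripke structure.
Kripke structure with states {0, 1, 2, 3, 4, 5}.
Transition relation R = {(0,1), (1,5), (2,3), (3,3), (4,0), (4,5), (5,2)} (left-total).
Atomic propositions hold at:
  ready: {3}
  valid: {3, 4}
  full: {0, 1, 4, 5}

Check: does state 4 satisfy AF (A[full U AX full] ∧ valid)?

Sat(AX full) = {s : every successor in {0, 1, 4, 5}} = {0, 1, 4}
A[full U AX full]: least fixpoint, start Z0 = Sat(AX full) = {0, 1, 4}, add states in Sat(full) with every successor in Z. Already a fixed point.
Sat(A[full U AX full]) = {0, 1, 4}
Sat(A[full U AX full] ∧ valid) = {4}
AF (A[full U AX full] ∧ valid): least fixpoint, start Z0 = {4}, add states with every successor in Z. Already a fixed point.
Sat(AF (A[full U AX full] ∧ valid)) = {4}
4 ∈ Sat(AF (A[full U AX full] ∧ valid)) = {4}, so the formula holds at 4.

Yes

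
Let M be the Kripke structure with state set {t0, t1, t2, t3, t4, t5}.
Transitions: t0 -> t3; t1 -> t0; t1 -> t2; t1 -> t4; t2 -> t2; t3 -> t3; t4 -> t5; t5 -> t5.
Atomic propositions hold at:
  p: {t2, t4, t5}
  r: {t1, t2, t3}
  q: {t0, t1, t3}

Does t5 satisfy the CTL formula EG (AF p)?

AF p: least fixpoint, start Z0 = {t2, t4, t5}, add states with every successor in Z. Already a fixed point.
Sat(AF p) = {t2, t4, t5}
EG (AF p): greatest fixpoint, start Z0 = {t2, t4, t5}, keep only states in Sat with some successor in Z. Already a fixed point.
Sat(EG (AF p)) = {t2, t4, t5}
t5 ∈ Sat(EG (AF p)) = {t2, t4, t5}, so the formula holds at t5.

Yes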